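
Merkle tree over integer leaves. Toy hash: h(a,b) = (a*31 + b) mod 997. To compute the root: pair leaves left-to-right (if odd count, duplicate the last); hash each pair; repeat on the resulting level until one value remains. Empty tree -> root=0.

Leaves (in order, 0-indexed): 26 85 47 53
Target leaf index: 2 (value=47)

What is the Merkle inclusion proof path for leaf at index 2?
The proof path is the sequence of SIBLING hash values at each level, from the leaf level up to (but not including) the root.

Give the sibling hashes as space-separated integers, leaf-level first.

L0 (leaves): [26, 85, 47, 53], target index=2
L1: h(26,85)=(26*31+85)%997=891 [pair 0] h(47,53)=(47*31+53)%997=513 [pair 1] -> [891, 513]
  Sibling for proof at L0: 53
L2: h(891,513)=(891*31+513)%997=218 [pair 0] -> [218]
  Sibling for proof at L1: 891
Root: 218
Proof path (sibling hashes from leaf to root): [53, 891]

Answer: 53 891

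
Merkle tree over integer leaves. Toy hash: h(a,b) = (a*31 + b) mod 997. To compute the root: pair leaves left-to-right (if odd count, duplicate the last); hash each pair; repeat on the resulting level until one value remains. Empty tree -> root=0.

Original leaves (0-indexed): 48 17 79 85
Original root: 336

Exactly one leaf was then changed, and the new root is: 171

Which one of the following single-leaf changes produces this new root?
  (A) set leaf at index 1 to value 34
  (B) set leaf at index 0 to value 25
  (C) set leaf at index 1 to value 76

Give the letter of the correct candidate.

Original leaves: [48, 17, 79, 85]
Target new root: 171
Try each candidate change and compute the resulting root:
Candidate A: set leaf[1] = 34 -> leaves = [48, 34, 79, 85]
  L0: [48, 34, 79, 85]
  L1: h(48,34)=(48*31+34)%997=525 h(79,85)=(79*31+85)%997=540 -> [525, 540]
  L2: h(525,540)=(525*31+540)%997=863 -> [863]
  root = 863 != target 171
Candidate B: set leaf[0] = 25 -> leaves = [25, 17, 79, 85]
  L0: [25, 17, 79, 85]
  L1: h(25,17)=(25*31+17)%997=792 h(79,85)=(79*31+85)%997=540 -> [792, 540]
  L2: h(792,540)=(792*31+540)%997=167 -> [167]
  root = 167 != target 171
Candidate C: set leaf[1] = 76 -> leaves = [48, 76, 79, 85]
  L0: [48, 76, 79, 85]
  L1: h(48,76)=(48*31+76)%997=567 h(79,85)=(79*31+85)%997=540 -> [567, 540]
  L2: h(567,540)=(567*31+540)%997=171 -> [171]
  root = 171 == target 171  ** MATCH **
Candidate C produces the target root.

Answer: C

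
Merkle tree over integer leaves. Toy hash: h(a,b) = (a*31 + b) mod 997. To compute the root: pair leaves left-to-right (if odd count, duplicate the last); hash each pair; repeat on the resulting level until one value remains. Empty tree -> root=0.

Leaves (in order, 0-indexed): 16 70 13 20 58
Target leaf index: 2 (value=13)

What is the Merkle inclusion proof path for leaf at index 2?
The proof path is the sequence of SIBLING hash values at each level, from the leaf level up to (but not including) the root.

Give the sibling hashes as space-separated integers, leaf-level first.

L0 (leaves): [16, 70, 13, 20, 58], target index=2
L1: h(16,70)=(16*31+70)%997=566 [pair 0] h(13,20)=(13*31+20)%997=423 [pair 1] h(58,58)=(58*31+58)%997=859 [pair 2] -> [566, 423, 859]
  Sibling for proof at L0: 20
L2: h(566,423)=(566*31+423)%997=23 [pair 0] h(859,859)=(859*31+859)%997=569 [pair 1] -> [23, 569]
  Sibling for proof at L1: 566
L3: h(23,569)=(23*31+569)%997=285 [pair 0] -> [285]
  Sibling for proof at L2: 569
Root: 285
Proof path (sibling hashes from leaf to root): [20, 566, 569]

Answer: 20 566 569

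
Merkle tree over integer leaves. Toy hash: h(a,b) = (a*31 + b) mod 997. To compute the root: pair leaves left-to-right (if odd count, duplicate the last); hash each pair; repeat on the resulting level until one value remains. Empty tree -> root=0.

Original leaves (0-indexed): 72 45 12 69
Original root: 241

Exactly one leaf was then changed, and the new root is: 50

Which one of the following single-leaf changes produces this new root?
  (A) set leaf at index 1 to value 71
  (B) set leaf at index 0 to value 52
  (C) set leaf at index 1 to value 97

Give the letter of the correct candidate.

Original leaves: [72, 45, 12, 69]
Target new root: 50
Try each candidate change and compute the resulting root:
Candidate A: set leaf[1] = 71 -> leaves = [72, 71, 12, 69]
  L0: [72, 71, 12, 69]
  L1: h(72,71)=(72*31+71)%997=309 h(12,69)=(12*31+69)%997=441 -> [309, 441]
  L2: h(309,441)=(309*31+441)%997=50 -> [50]
  root = 50 == target 50  ** MATCH **
Candidate B: set leaf[0] = 52 -> leaves = [52, 45, 12, 69]
  L0: [52, 45, 12, 69]
  L1: h(52,45)=(52*31+45)%997=660 h(12,69)=(12*31+69)%997=441 -> [660, 441]
  L2: h(660,441)=(660*31+441)%997=961 -> [961]
  root = 961 != target 50
Candidate C: set leaf[1] = 97 -> leaves = [72, 97, 12, 69]
  L0: [72, 97, 12, 69]
  L1: h(72,97)=(72*31+97)%997=335 h(12,69)=(12*31+69)%997=441 -> [335, 441]
  L2: h(335,441)=(335*31+441)%997=856 -> [856]
  root = 856 != target 50
Candidate A produces the target root.

Answer: A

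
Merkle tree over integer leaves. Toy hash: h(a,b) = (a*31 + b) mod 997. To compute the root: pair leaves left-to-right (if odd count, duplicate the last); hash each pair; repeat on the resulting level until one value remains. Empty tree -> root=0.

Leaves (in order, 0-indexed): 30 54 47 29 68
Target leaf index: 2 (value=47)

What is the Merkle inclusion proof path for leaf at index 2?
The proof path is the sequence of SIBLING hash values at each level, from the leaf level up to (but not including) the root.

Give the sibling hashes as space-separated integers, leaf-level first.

L0 (leaves): [30, 54, 47, 29, 68], target index=2
L1: h(30,54)=(30*31+54)%997=984 [pair 0] h(47,29)=(47*31+29)%997=489 [pair 1] h(68,68)=(68*31+68)%997=182 [pair 2] -> [984, 489, 182]
  Sibling for proof at L0: 29
L2: h(984,489)=(984*31+489)%997=86 [pair 0] h(182,182)=(182*31+182)%997=839 [pair 1] -> [86, 839]
  Sibling for proof at L1: 984
L3: h(86,839)=(86*31+839)%997=514 [pair 0] -> [514]
  Sibling for proof at L2: 839
Root: 514
Proof path (sibling hashes from leaf to root): [29, 984, 839]

Answer: 29 984 839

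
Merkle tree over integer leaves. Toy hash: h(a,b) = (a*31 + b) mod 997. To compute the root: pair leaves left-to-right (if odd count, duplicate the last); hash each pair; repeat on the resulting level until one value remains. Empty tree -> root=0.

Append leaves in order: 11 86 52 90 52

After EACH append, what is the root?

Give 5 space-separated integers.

Answer: 11 427 943 981 908

Derivation:
After append 11 (leaves=[11]):
  L0: [11]
  root=11
After append 86 (leaves=[11, 86]):
  L0: [11, 86]
  L1: h(11,86)=(11*31+86)%997=427 -> [427]
  root=427
After append 52 (leaves=[11, 86, 52]):
  L0: [11, 86, 52]
  L1: h(11,86)=(11*31+86)%997=427 h(52,52)=(52*31+52)%997=667 -> [427, 667]
  L2: h(427,667)=(427*31+667)%997=943 -> [943]
  root=943
After append 90 (leaves=[11, 86, 52, 90]):
  L0: [11, 86, 52, 90]
  L1: h(11,86)=(11*31+86)%997=427 h(52,90)=(52*31+90)%997=705 -> [427, 705]
  L2: h(427,705)=(427*31+705)%997=981 -> [981]
  root=981
After append 52 (leaves=[11, 86, 52, 90, 52]):
  L0: [11, 86, 52, 90, 52]
  L1: h(11,86)=(11*31+86)%997=427 h(52,90)=(52*31+90)%997=705 h(52,52)=(52*31+52)%997=667 -> [427, 705, 667]
  L2: h(427,705)=(427*31+705)%997=981 h(667,667)=(667*31+667)%997=407 -> [981, 407]
  L3: h(981,407)=(981*31+407)%997=908 -> [908]
  root=908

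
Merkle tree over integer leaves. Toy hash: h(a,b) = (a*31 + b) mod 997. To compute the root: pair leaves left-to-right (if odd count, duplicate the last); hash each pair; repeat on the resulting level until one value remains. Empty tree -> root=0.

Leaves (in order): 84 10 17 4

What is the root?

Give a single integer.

Answer: 808

Derivation:
L0: [84, 10, 17, 4]
L1: h(84,10)=(84*31+10)%997=620 h(17,4)=(17*31+4)%997=531 -> [620, 531]
L2: h(620,531)=(620*31+531)%997=808 -> [808]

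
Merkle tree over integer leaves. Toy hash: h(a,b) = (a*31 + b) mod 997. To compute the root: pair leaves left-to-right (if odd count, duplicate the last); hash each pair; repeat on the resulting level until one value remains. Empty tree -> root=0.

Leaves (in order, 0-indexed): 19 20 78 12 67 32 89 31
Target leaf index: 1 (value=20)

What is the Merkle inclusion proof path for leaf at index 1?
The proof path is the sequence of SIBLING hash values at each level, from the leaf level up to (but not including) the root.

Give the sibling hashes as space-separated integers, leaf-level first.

Answer: 19 436 373

Derivation:
L0 (leaves): [19, 20, 78, 12, 67, 32, 89, 31], target index=1
L1: h(19,20)=(19*31+20)%997=609 [pair 0] h(78,12)=(78*31+12)%997=436 [pair 1] h(67,32)=(67*31+32)%997=115 [pair 2] h(89,31)=(89*31+31)%997=796 [pair 3] -> [609, 436, 115, 796]
  Sibling for proof at L0: 19
L2: h(609,436)=(609*31+436)%997=372 [pair 0] h(115,796)=(115*31+796)%997=373 [pair 1] -> [372, 373]
  Sibling for proof at L1: 436
L3: h(372,373)=(372*31+373)%997=938 [pair 0] -> [938]
  Sibling for proof at L2: 373
Root: 938
Proof path (sibling hashes from leaf to root): [19, 436, 373]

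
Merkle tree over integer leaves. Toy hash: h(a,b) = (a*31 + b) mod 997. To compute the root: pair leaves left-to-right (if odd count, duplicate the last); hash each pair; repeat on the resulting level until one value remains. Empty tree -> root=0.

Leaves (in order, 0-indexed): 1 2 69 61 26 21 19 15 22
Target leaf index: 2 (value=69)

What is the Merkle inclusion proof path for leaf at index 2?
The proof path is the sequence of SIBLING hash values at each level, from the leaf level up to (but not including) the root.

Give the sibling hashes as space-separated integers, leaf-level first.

Answer: 61 33 319 65

Derivation:
L0 (leaves): [1, 2, 69, 61, 26, 21, 19, 15, 22], target index=2
L1: h(1,2)=(1*31+2)%997=33 [pair 0] h(69,61)=(69*31+61)%997=206 [pair 1] h(26,21)=(26*31+21)%997=827 [pair 2] h(19,15)=(19*31+15)%997=604 [pair 3] h(22,22)=(22*31+22)%997=704 [pair 4] -> [33, 206, 827, 604, 704]
  Sibling for proof at L0: 61
L2: h(33,206)=(33*31+206)%997=232 [pair 0] h(827,604)=(827*31+604)%997=319 [pair 1] h(704,704)=(704*31+704)%997=594 [pair 2] -> [232, 319, 594]
  Sibling for proof at L1: 33
L3: h(232,319)=(232*31+319)%997=532 [pair 0] h(594,594)=(594*31+594)%997=65 [pair 1] -> [532, 65]
  Sibling for proof at L2: 319
L4: h(532,65)=(532*31+65)%997=605 [pair 0] -> [605]
  Sibling for proof at L3: 65
Root: 605
Proof path (sibling hashes from leaf to root): [61, 33, 319, 65]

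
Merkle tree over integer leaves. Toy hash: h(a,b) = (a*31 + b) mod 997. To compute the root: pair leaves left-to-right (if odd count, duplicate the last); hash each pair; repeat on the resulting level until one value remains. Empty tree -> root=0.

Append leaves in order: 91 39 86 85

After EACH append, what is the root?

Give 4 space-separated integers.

Answer: 91 866 685 684

Derivation:
After append 91 (leaves=[91]):
  L0: [91]
  root=91
After append 39 (leaves=[91, 39]):
  L0: [91, 39]
  L1: h(91,39)=(91*31+39)%997=866 -> [866]
  root=866
After append 86 (leaves=[91, 39, 86]):
  L0: [91, 39, 86]
  L1: h(91,39)=(91*31+39)%997=866 h(86,86)=(86*31+86)%997=758 -> [866, 758]
  L2: h(866,758)=(866*31+758)%997=685 -> [685]
  root=685
After append 85 (leaves=[91, 39, 86, 85]):
  L0: [91, 39, 86, 85]
  L1: h(91,39)=(91*31+39)%997=866 h(86,85)=(86*31+85)%997=757 -> [866, 757]
  L2: h(866,757)=(866*31+757)%997=684 -> [684]
  root=684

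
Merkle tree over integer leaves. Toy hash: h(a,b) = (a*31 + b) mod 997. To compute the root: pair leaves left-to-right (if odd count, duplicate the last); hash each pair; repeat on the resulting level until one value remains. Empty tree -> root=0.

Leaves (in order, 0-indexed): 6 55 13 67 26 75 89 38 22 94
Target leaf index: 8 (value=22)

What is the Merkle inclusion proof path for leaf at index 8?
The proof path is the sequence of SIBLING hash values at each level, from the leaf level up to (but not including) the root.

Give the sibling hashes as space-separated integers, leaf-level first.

Answer: 94 776 904 110

Derivation:
L0 (leaves): [6, 55, 13, 67, 26, 75, 89, 38, 22, 94], target index=8
L1: h(6,55)=(6*31+55)%997=241 [pair 0] h(13,67)=(13*31+67)%997=470 [pair 1] h(26,75)=(26*31+75)%997=881 [pair 2] h(89,38)=(89*31+38)%997=803 [pair 3] h(22,94)=(22*31+94)%997=776 [pair 4] -> [241, 470, 881, 803, 776]
  Sibling for proof at L0: 94
L2: h(241,470)=(241*31+470)%997=962 [pair 0] h(881,803)=(881*31+803)%997=198 [pair 1] h(776,776)=(776*31+776)%997=904 [pair 2] -> [962, 198, 904]
  Sibling for proof at L1: 776
L3: h(962,198)=(962*31+198)%997=110 [pair 0] h(904,904)=(904*31+904)%997=15 [pair 1] -> [110, 15]
  Sibling for proof at L2: 904
L4: h(110,15)=(110*31+15)%997=434 [pair 0] -> [434]
  Sibling for proof at L3: 110
Root: 434
Proof path (sibling hashes from leaf to root): [94, 776, 904, 110]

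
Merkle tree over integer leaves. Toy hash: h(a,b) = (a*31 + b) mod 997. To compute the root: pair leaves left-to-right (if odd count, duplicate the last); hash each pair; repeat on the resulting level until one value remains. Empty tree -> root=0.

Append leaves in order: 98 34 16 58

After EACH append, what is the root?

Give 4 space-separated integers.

Answer: 98 81 32 74

Derivation:
After append 98 (leaves=[98]):
  L0: [98]
  root=98
After append 34 (leaves=[98, 34]):
  L0: [98, 34]
  L1: h(98,34)=(98*31+34)%997=81 -> [81]
  root=81
After append 16 (leaves=[98, 34, 16]):
  L0: [98, 34, 16]
  L1: h(98,34)=(98*31+34)%997=81 h(16,16)=(16*31+16)%997=512 -> [81, 512]
  L2: h(81,512)=(81*31+512)%997=32 -> [32]
  root=32
After append 58 (leaves=[98, 34, 16, 58]):
  L0: [98, 34, 16, 58]
  L1: h(98,34)=(98*31+34)%997=81 h(16,58)=(16*31+58)%997=554 -> [81, 554]
  L2: h(81,554)=(81*31+554)%997=74 -> [74]
  root=74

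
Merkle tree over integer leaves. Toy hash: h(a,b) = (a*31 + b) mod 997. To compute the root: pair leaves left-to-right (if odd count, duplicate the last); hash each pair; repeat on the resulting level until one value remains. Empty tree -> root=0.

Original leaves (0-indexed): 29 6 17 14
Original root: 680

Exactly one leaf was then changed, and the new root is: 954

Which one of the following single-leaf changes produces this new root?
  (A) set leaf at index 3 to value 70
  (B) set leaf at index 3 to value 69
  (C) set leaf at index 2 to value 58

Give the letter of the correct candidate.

Original leaves: [29, 6, 17, 14]
Target new root: 954
Try each candidate change and compute the resulting root:
Candidate A: set leaf[3] = 70 -> leaves = [29, 6, 17, 70]
  L0: [29, 6, 17, 70]
  L1: h(29,6)=(29*31+6)%997=905 h(17,70)=(17*31+70)%997=597 -> [905, 597]
  L2: h(905,597)=(905*31+597)%997=736 -> [736]
  root = 736 != target 954
Candidate B: set leaf[3] = 69 -> leaves = [29, 6, 17, 69]
  L0: [29, 6, 17, 69]
  L1: h(29,6)=(29*31+6)%997=905 h(17,69)=(17*31+69)%997=596 -> [905, 596]
  L2: h(905,596)=(905*31+596)%997=735 -> [735]
  root = 735 != target 954
Candidate C: set leaf[2] = 58 -> leaves = [29, 6, 58, 14]
  L0: [29, 6, 58, 14]
  L1: h(29,6)=(29*31+6)%997=905 h(58,14)=(58*31+14)%997=815 -> [905, 815]
  L2: h(905,815)=(905*31+815)%997=954 -> [954]
  root = 954 == target 954  ** MATCH **
Candidate C produces the target root.

Answer: C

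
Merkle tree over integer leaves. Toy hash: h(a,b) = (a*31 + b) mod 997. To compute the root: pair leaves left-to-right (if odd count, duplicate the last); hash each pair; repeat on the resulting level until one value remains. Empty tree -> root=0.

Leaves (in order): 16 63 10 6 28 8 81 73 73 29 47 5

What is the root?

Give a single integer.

L0: [16, 63, 10, 6, 28, 8, 81, 73, 73, 29, 47, 5]
L1: h(16,63)=(16*31+63)%997=559 h(10,6)=(10*31+6)%997=316 h(28,8)=(28*31+8)%997=876 h(81,73)=(81*31+73)%997=590 h(73,29)=(73*31+29)%997=298 h(47,5)=(47*31+5)%997=465 -> [559, 316, 876, 590, 298, 465]
L2: h(559,316)=(559*31+316)%997=696 h(876,590)=(876*31+590)%997=827 h(298,465)=(298*31+465)%997=730 -> [696, 827, 730]
L3: h(696,827)=(696*31+827)%997=469 h(730,730)=(730*31+730)%997=429 -> [469, 429]
L4: h(469,429)=(469*31+429)%997=13 -> [13]

Answer: 13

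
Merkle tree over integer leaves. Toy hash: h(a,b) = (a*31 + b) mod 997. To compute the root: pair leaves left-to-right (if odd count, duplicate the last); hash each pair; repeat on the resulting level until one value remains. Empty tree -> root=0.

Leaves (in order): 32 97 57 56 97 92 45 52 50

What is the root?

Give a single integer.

L0: [32, 97, 57, 56, 97, 92, 45, 52, 50]
L1: h(32,97)=(32*31+97)%997=92 h(57,56)=(57*31+56)%997=826 h(97,92)=(97*31+92)%997=108 h(45,52)=(45*31+52)%997=450 h(50,50)=(50*31+50)%997=603 -> [92, 826, 108, 450, 603]
L2: h(92,826)=(92*31+826)%997=687 h(108,450)=(108*31+450)%997=807 h(603,603)=(603*31+603)%997=353 -> [687, 807, 353]
L3: h(687,807)=(687*31+807)%997=170 h(353,353)=(353*31+353)%997=329 -> [170, 329]
L4: h(170,329)=(170*31+329)%997=614 -> [614]

Answer: 614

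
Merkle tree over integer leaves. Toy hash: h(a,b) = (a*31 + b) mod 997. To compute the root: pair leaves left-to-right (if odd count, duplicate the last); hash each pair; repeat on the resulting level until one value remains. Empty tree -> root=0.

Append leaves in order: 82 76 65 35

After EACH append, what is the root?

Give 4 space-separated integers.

After append 82 (leaves=[82]):
  L0: [82]
  root=82
After append 76 (leaves=[82, 76]):
  L0: [82, 76]
  L1: h(82,76)=(82*31+76)%997=624 -> [624]
  root=624
After append 65 (leaves=[82, 76, 65]):
  L0: [82, 76, 65]
  L1: h(82,76)=(82*31+76)%997=624 h(65,65)=(65*31+65)%997=86 -> [624, 86]
  L2: h(624,86)=(624*31+86)%997=487 -> [487]
  root=487
After append 35 (leaves=[82, 76, 65, 35]):
  L0: [82, 76, 65, 35]
  L1: h(82,76)=(82*31+76)%997=624 h(65,35)=(65*31+35)%997=56 -> [624, 56]
  L2: h(624,56)=(624*31+56)%997=457 -> [457]
  root=457

Answer: 82 624 487 457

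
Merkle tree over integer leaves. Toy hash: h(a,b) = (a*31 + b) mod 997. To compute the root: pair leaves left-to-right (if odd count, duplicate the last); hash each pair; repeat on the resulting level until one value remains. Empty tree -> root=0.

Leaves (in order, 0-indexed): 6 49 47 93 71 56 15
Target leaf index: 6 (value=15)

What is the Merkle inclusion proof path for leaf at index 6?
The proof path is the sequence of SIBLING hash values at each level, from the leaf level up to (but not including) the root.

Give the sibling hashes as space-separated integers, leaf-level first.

L0 (leaves): [6, 49, 47, 93, 71, 56, 15], target index=6
L1: h(6,49)=(6*31+49)%997=235 [pair 0] h(47,93)=(47*31+93)%997=553 [pair 1] h(71,56)=(71*31+56)%997=263 [pair 2] h(15,15)=(15*31+15)%997=480 [pair 3] -> [235, 553, 263, 480]
  Sibling for proof at L0: 15
L2: h(235,553)=(235*31+553)%997=859 [pair 0] h(263,480)=(263*31+480)%997=657 [pair 1] -> [859, 657]
  Sibling for proof at L1: 263
L3: h(859,657)=(859*31+657)%997=367 [pair 0] -> [367]
  Sibling for proof at L2: 859
Root: 367
Proof path (sibling hashes from leaf to root): [15, 263, 859]

Answer: 15 263 859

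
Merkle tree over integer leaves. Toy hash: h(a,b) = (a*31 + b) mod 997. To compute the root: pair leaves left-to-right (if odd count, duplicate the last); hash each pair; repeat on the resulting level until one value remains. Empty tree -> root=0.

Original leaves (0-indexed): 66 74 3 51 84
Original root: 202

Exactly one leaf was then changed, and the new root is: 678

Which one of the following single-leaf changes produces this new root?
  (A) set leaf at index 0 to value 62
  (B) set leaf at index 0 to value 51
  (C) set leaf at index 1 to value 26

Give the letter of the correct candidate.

Answer: A

Derivation:
Original leaves: [66, 74, 3, 51, 84]
Target new root: 678
Try each candidate change and compute the resulting root:
Candidate A: set leaf[0] = 62 -> leaves = [62, 74, 3, 51, 84]
  L0: [62, 74, 3, 51, 84]
  L1: h(62,74)=(62*31+74)%997=2 h(3,51)=(3*31+51)%997=144 h(84,84)=(84*31+84)%997=694 -> [2, 144, 694]
  L2: h(2,144)=(2*31+144)%997=206 h(694,694)=(694*31+694)%997=274 -> [206, 274]
  L3: h(206,274)=(206*31+274)%997=678 -> [678]
  root = 678 == target 678  ** MATCH **
Candidate B: set leaf[0] = 51 -> leaves = [51, 74, 3, 51, 84]
  L0: [51, 74, 3, 51, 84]
  L1: h(51,74)=(51*31+74)%997=658 h(3,51)=(3*31+51)%997=144 h(84,84)=(84*31+84)%997=694 -> [658, 144, 694]
  L2: h(658,144)=(658*31+144)%997=602 h(694,694)=(694*31+694)%997=274 -> [602, 274]
  L3: h(602,274)=(602*31+274)%997=990 -> [990]
  root = 990 != target 678
Candidate C: set leaf[1] = 26 -> leaves = [66, 26, 3, 51, 84]
  L0: [66, 26, 3, 51, 84]
  L1: h(66,26)=(66*31+26)%997=78 h(3,51)=(3*31+51)%997=144 h(84,84)=(84*31+84)%997=694 -> [78, 144, 694]
  L2: h(78,144)=(78*31+144)%997=568 h(694,694)=(694*31+694)%997=274 -> [568, 274]
  L3: h(568,274)=(568*31+274)%997=933 -> [933]
  root = 933 != target 678
Candidate A produces the target root.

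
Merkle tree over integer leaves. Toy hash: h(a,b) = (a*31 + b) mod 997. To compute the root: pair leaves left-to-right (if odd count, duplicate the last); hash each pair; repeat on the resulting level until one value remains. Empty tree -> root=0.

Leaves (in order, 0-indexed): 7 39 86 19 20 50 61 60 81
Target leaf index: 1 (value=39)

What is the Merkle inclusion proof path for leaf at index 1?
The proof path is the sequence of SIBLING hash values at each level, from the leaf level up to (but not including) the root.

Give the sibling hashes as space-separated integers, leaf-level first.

Answer: 7 691 787 194

Derivation:
L0 (leaves): [7, 39, 86, 19, 20, 50, 61, 60, 81], target index=1
L1: h(7,39)=(7*31+39)%997=256 [pair 0] h(86,19)=(86*31+19)%997=691 [pair 1] h(20,50)=(20*31+50)%997=670 [pair 2] h(61,60)=(61*31+60)%997=954 [pair 3] h(81,81)=(81*31+81)%997=598 [pair 4] -> [256, 691, 670, 954, 598]
  Sibling for proof at L0: 7
L2: h(256,691)=(256*31+691)%997=651 [pair 0] h(670,954)=(670*31+954)%997=787 [pair 1] h(598,598)=(598*31+598)%997=193 [pair 2] -> [651, 787, 193]
  Sibling for proof at L1: 691
L3: h(651,787)=(651*31+787)%997=31 [pair 0] h(193,193)=(193*31+193)%997=194 [pair 1] -> [31, 194]
  Sibling for proof at L2: 787
L4: h(31,194)=(31*31+194)%997=158 [pair 0] -> [158]
  Sibling for proof at L3: 194
Root: 158
Proof path (sibling hashes from leaf to root): [7, 691, 787, 194]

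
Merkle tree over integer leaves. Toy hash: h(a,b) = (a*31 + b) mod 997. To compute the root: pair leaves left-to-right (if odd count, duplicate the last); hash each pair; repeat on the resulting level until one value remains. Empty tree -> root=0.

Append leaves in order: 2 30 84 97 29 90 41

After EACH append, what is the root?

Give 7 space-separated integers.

After append 2 (leaves=[2]):
  L0: [2]
  root=2
After append 30 (leaves=[2, 30]):
  L0: [2, 30]
  L1: h(2,30)=(2*31+30)%997=92 -> [92]
  root=92
After append 84 (leaves=[2, 30, 84]):
  L0: [2, 30, 84]
  L1: h(2,30)=(2*31+30)%997=92 h(84,84)=(84*31+84)%997=694 -> [92, 694]
  L2: h(92,694)=(92*31+694)%997=555 -> [555]
  root=555
After append 97 (leaves=[2, 30, 84, 97]):
  L0: [2, 30, 84, 97]
  L1: h(2,30)=(2*31+30)%997=92 h(84,97)=(84*31+97)%997=707 -> [92, 707]
  L2: h(92,707)=(92*31+707)%997=568 -> [568]
  root=568
After append 29 (leaves=[2, 30, 84, 97, 29]):
  L0: [2, 30, 84, 97, 29]
  L1: h(2,30)=(2*31+30)%997=92 h(84,97)=(84*31+97)%997=707 h(29,29)=(29*31+29)%997=928 -> [92, 707, 928]
  L2: h(92,707)=(92*31+707)%997=568 h(928,928)=(928*31+928)%997=783 -> [568, 783]
  L3: h(568,783)=(568*31+783)%997=445 -> [445]
  root=445
After append 90 (leaves=[2, 30, 84, 97, 29, 90]):
  L0: [2, 30, 84, 97, 29, 90]
  L1: h(2,30)=(2*31+30)%997=92 h(84,97)=(84*31+97)%997=707 h(29,90)=(29*31+90)%997=989 -> [92, 707, 989]
  L2: h(92,707)=(92*31+707)%997=568 h(989,989)=(989*31+989)%997=741 -> [568, 741]
  L3: h(568,741)=(568*31+741)%997=403 -> [403]
  root=403
After append 41 (leaves=[2, 30, 84, 97, 29, 90, 41]):
  L0: [2, 30, 84, 97, 29, 90, 41]
  L1: h(2,30)=(2*31+30)%997=92 h(84,97)=(84*31+97)%997=707 h(29,90)=(29*31+90)%997=989 h(41,41)=(41*31+41)%997=315 -> [92, 707, 989, 315]
  L2: h(92,707)=(92*31+707)%997=568 h(989,315)=(989*31+315)%997=67 -> [568, 67]
  L3: h(568,67)=(568*31+67)%997=726 -> [726]
  root=726

Answer: 2 92 555 568 445 403 726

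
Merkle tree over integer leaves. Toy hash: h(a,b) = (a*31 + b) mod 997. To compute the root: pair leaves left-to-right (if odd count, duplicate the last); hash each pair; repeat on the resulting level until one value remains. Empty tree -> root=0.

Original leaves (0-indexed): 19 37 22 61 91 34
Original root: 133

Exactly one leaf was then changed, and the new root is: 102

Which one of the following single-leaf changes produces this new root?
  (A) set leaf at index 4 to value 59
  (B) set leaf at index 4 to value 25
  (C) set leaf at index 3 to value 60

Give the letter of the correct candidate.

Original leaves: [19, 37, 22, 61, 91, 34]
Target new root: 102
Try each candidate change and compute the resulting root:
Candidate A: set leaf[4] = 59 -> leaves = [19, 37, 22, 61, 59, 34]
  L0: [19, 37, 22, 61, 59, 34]
  L1: h(19,37)=(19*31+37)%997=626 h(22,61)=(22*31+61)%997=743 h(59,34)=(59*31+34)%997=866 -> [626, 743, 866]
  L2: h(626,743)=(626*31+743)%997=209 h(866,866)=(866*31+866)%997=793 -> [209, 793]
  L3: h(209,793)=(209*31+793)%997=293 -> [293]
  root = 293 != target 102
Candidate B: set leaf[4] = 25 -> leaves = [19, 37, 22, 61, 25, 34]
  L0: [19, 37, 22, 61, 25, 34]
  L1: h(19,37)=(19*31+37)%997=626 h(22,61)=(22*31+61)%997=743 h(25,34)=(25*31+34)%997=809 -> [626, 743, 809]
  L2: h(626,743)=(626*31+743)%997=209 h(809,809)=(809*31+809)%997=963 -> [209, 963]
  L3: h(209,963)=(209*31+963)%997=463 -> [463]
  root = 463 != target 102
Candidate C: set leaf[3] = 60 -> leaves = [19, 37, 22, 60, 91, 34]
  L0: [19, 37, 22, 60, 91, 34]
  L1: h(19,37)=(19*31+37)%997=626 h(22,60)=(22*31+60)%997=742 h(91,34)=(91*31+34)%997=861 -> [626, 742, 861]
  L2: h(626,742)=(626*31+742)%997=208 h(861,861)=(861*31+861)%997=633 -> [208, 633]
  L3: h(208,633)=(208*31+633)%997=102 -> [102]
  root = 102 == target 102  ** MATCH **
Candidate C produces the target root.

Answer: C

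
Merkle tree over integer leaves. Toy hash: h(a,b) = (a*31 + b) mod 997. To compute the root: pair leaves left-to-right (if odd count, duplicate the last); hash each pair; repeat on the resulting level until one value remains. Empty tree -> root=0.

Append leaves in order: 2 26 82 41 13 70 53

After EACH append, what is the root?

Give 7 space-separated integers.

After append 2 (leaves=[2]):
  L0: [2]
  root=2
After append 26 (leaves=[2, 26]):
  L0: [2, 26]
  L1: h(2,26)=(2*31+26)%997=88 -> [88]
  root=88
After append 82 (leaves=[2, 26, 82]):
  L0: [2, 26, 82]
  L1: h(2,26)=(2*31+26)%997=88 h(82,82)=(82*31+82)%997=630 -> [88, 630]
  L2: h(88,630)=(88*31+630)%997=367 -> [367]
  root=367
After append 41 (leaves=[2, 26, 82, 41]):
  L0: [2, 26, 82, 41]
  L1: h(2,26)=(2*31+26)%997=88 h(82,41)=(82*31+41)%997=589 -> [88, 589]
  L2: h(88,589)=(88*31+589)%997=326 -> [326]
  root=326
After append 13 (leaves=[2, 26, 82, 41, 13]):
  L0: [2, 26, 82, 41, 13]
  L1: h(2,26)=(2*31+26)%997=88 h(82,41)=(82*31+41)%997=589 h(13,13)=(13*31+13)%997=416 -> [88, 589, 416]
  L2: h(88,589)=(88*31+589)%997=326 h(416,416)=(416*31+416)%997=351 -> [326, 351]
  L3: h(326,351)=(326*31+351)%997=487 -> [487]
  root=487
After append 70 (leaves=[2, 26, 82, 41, 13, 70]):
  L0: [2, 26, 82, 41, 13, 70]
  L1: h(2,26)=(2*31+26)%997=88 h(82,41)=(82*31+41)%997=589 h(13,70)=(13*31+70)%997=473 -> [88, 589, 473]
  L2: h(88,589)=(88*31+589)%997=326 h(473,473)=(473*31+473)%997=181 -> [326, 181]
  L3: h(326,181)=(326*31+181)%997=317 -> [317]
  root=317
After append 53 (leaves=[2, 26, 82, 41, 13, 70, 53]):
  L0: [2, 26, 82, 41, 13, 70, 53]
  L1: h(2,26)=(2*31+26)%997=88 h(82,41)=(82*31+41)%997=589 h(13,70)=(13*31+70)%997=473 h(53,53)=(53*31+53)%997=699 -> [88, 589, 473, 699]
  L2: h(88,589)=(88*31+589)%997=326 h(473,699)=(473*31+699)%997=407 -> [326, 407]
  L3: h(326,407)=(326*31+407)%997=543 -> [543]
  root=543

Answer: 2 88 367 326 487 317 543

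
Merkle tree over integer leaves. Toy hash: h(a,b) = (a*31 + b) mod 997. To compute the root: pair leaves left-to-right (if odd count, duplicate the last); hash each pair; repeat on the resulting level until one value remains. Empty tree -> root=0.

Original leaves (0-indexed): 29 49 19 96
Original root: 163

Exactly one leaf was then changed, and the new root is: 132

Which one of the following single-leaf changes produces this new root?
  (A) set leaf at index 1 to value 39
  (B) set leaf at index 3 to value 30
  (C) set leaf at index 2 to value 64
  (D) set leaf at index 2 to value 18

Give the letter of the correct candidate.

Answer: D

Derivation:
Original leaves: [29, 49, 19, 96]
Target new root: 132
Try each candidate change and compute the resulting root:
Candidate A: set leaf[1] = 39 -> leaves = [29, 39, 19, 96]
  L0: [29, 39, 19, 96]
  L1: h(29,39)=(29*31+39)%997=938 h(19,96)=(19*31+96)%997=685 -> [938, 685]
  L2: h(938,685)=(938*31+685)%997=850 -> [850]
  root = 850 != target 132
Candidate B: set leaf[3] = 30 -> leaves = [29, 49, 19, 30]
  L0: [29, 49, 19, 30]
  L1: h(29,49)=(29*31+49)%997=948 h(19,30)=(19*31+30)%997=619 -> [948, 619]
  L2: h(948,619)=(948*31+619)%997=97 -> [97]
  root = 97 != target 132
Candidate C: set leaf[2] = 64 -> leaves = [29, 49, 64, 96]
  L0: [29, 49, 64, 96]
  L1: h(29,49)=(29*31+49)%997=948 h(64,96)=(64*31+96)%997=86 -> [948, 86]
  L2: h(948,86)=(948*31+86)%997=561 -> [561]
  root = 561 != target 132
Candidate D: set leaf[2] = 18 -> leaves = [29, 49, 18, 96]
  L0: [29, 49, 18, 96]
  L1: h(29,49)=(29*31+49)%997=948 h(18,96)=(18*31+96)%997=654 -> [948, 654]
  L2: h(948,654)=(948*31+654)%997=132 -> [132]
  root = 132 == target 132  ** MATCH **
Candidate D produces the target root.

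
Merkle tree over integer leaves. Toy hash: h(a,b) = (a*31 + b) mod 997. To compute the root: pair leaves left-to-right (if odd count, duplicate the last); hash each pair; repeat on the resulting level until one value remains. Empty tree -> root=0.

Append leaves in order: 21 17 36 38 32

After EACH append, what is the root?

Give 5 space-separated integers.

Answer: 21 668 923 925 626

Derivation:
After append 21 (leaves=[21]):
  L0: [21]
  root=21
After append 17 (leaves=[21, 17]):
  L0: [21, 17]
  L1: h(21,17)=(21*31+17)%997=668 -> [668]
  root=668
After append 36 (leaves=[21, 17, 36]):
  L0: [21, 17, 36]
  L1: h(21,17)=(21*31+17)%997=668 h(36,36)=(36*31+36)%997=155 -> [668, 155]
  L2: h(668,155)=(668*31+155)%997=923 -> [923]
  root=923
After append 38 (leaves=[21, 17, 36, 38]):
  L0: [21, 17, 36, 38]
  L1: h(21,17)=(21*31+17)%997=668 h(36,38)=(36*31+38)%997=157 -> [668, 157]
  L2: h(668,157)=(668*31+157)%997=925 -> [925]
  root=925
After append 32 (leaves=[21, 17, 36, 38, 32]):
  L0: [21, 17, 36, 38, 32]
  L1: h(21,17)=(21*31+17)%997=668 h(36,38)=(36*31+38)%997=157 h(32,32)=(32*31+32)%997=27 -> [668, 157, 27]
  L2: h(668,157)=(668*31+157)%997=925 h(27,27)=(27*31+27)%997=864 -> [925, 864]
  L3: h(925,864)=(925*31+864)%997=626 -> [626]
  root=626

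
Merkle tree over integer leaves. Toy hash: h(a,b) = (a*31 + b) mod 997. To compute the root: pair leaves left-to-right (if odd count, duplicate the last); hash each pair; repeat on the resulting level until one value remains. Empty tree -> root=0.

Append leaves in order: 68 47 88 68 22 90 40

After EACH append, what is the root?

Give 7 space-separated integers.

After append 68 (leaves=[68]):
  L0: [68]
  root=68
After append 47 (leaves=[68, 47]):
  L0: [68, 47]
  L1: h(68,47)=(68*31+47)%997=161 -> [161]
  root=161
After append 88 (leaves=[68, 47, 88]):
  L0: [68, 47, 88]
  L1: h(68,47)=(68*31+47)%997=161 h(88,88)=(88*31+88)%997=822 -> [161, 822]
  L2: h(161,822)=(161*31+822)%997=828 -> [828]
  root=828
After append 68 (leaves=[68, 47, 88, 68]):
  L0: [68, 47, 88, 68]
  L1: h(68,47)=(68*31+47)%997=161 h(88,68)=(88*31+68)%997=802 -> [161, 802]
  L2: h(161,802)=(161*31+802)%997=808 -> [808]
  root=808
After append 22 (leaves=[68, 47, 88, 68, 22]):
  L0: [68, 47, 88, 68, 22]
  L1: h(68,47)=(68*31+47)%997=161 h(88,68)=(88*31+68)%997=802 h(22,22)=(22*31+22)%997=704 -> [161, 802, 704]
  L2: h(161,802)=(161*31+802)%997=808 h(704,704)=(704*31+704)%997=594 -> [808, 594]
  L3: h(808,594)=(808*31+594)%997=717 -> [717]
  root=717
After append 90 (leaves=[68, 47, 88, 68, 22, 90]):
  L0: [68, 47, 88, 68, 22, 90]
  L1: h(68,47)=(68*31+47)%997=161 h(88,68)=(88*31+68)%997=802 h(22,90)=(22*31+90)%997=772 -> [161, 802, 772]
  L2: h(161,802)=(161*31+802)%997=808 h(772,772)=(772*31+772)%997=776 -> [808, 776]
  L3: h(808,776)=(808*31+776)%997=899 -> [899]
  root=899
After append 40 (leaves=[68, 47, 88, 68, 22, 90, 40]):
  L0: [68, 47, 88, 68, 22, 90, 40]
  L1: h(68,47)=(68*31+47)%997=161 h(88,68)=(88*31+68)%997=802 h(22,90)=(22*31+90)%997=772 h(40,40)=(40*31+40)%997=283 -> [161, 802, 772, 283]
  L2: h(161,802)=(161*31+802)%997=808 h(772,283)=(772*31+283)%997=287 -> [808, 287]
  L3: h(808,287)=(808*31+287)%997=410 -> [410]
  root=410

Answer: 68 161 828 808 717 899 410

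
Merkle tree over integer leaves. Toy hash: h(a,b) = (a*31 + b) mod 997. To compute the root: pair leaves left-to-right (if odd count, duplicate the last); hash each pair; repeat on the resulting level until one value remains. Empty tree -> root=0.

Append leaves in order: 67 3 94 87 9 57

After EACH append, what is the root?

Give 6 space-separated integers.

After append 67 (leaves=[67]):
  L0: [67]
  root=67
After append 3 (leaves=[67, 3]):
  L0: [67, 3]
  L1: h(67,3)=(67*31+3)%997=86 -> [86]
  root=86
After append 94 (leaves=[67, 3, 94]):
  L0: [67, 3, 94]
  L1: h(67,3)=(67*31+3)%997=86 h(94,94)=(94*31+94)%997=17 -> [86, 17]
  L2: h(86,17)=(86*31+17)%997=689 -> [689]
  root=689
After append 87 (leaves=[67, 3, 94, 87]):
  L0: [67, 3, 94, 87]
  L1: h(67,3)=(67*31+3)%997=86 h(94,87)=(94*31+87)%997=10 -> [86, 10]
  L2: h(86,10)=(86*31+10)%997=682 -> [682]
  root=682
After append 9 (leaves=[67, 3, 94, 87, 9]):
  L0: [67, 3, 94, 87, 9]
  L1: h(67,3)=(67*31+3)%997=86 h(94,87)=(94*31+87)%997=10 h(9,9)=(9*31+9)%997=288 -> [86, 10, 288]
  L2: h(86,10)=(86*31+10)%997=682 h(288,288)=(288*31+288)%997=243 -> [682, 243]
  L3: h(682,243)=(682*31+243)%997=448 -> [448]
  root=448
After append 57 (leaves=[67, 3, 94, 87, 9, 57]):
  L0: [67, 3, 94, 87, 9, 57]
  L1: h(67,3)=(67*31+3)%997=86 h(94,87)=(94*31+87)%997=10 h(9,57)=(9*31+57)%997=336 -> [86, 10, 336]
  L2: h(86,10)=(86*31+10)%997=682 h(336,336)=(336*31+336)%997=782 -> [682, 782]
  L3: h(682,782)=(682*31+782)%997=987 -> [987]
  root=987

Answer: 67 86 689 682 448 987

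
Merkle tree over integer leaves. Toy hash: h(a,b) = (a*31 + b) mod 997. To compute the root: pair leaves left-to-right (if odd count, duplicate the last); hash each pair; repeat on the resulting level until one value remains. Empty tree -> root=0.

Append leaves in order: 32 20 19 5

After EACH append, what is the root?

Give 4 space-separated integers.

Answer: 32 15 76 62

Derivation:
After append 32 (leaves=[32]):
  L0: [32]
  root=32
After append 20 (leaves=[32, 20]):
  L0: [32, 20]
  L1: h(32,20)=(32*31+20)%997=15 -> [15]
  root=15
After append 19 (leaves=[32, 20, 19]):
  L0: [32, 20, 19]
  L1: h(32,20)=(32*31+20)%997=15 h(19,19)=(19*31+19)%997=608 -> [15, 608]
  L2: h(15,608)=(15*31+608)%997=76 -> [76]
  root=76
After append 5 (leaves=[32, 20, 19, 5]):
  L0: [32, 20, 19, 5]
  L1: h(32,20)=(32*31+20)%997=15 h(19,5)=(19*31+5)%997=594 -> [15, 594]
  L2: h(15,594)=(15*31+594)%997=62 -> [62]
  root=62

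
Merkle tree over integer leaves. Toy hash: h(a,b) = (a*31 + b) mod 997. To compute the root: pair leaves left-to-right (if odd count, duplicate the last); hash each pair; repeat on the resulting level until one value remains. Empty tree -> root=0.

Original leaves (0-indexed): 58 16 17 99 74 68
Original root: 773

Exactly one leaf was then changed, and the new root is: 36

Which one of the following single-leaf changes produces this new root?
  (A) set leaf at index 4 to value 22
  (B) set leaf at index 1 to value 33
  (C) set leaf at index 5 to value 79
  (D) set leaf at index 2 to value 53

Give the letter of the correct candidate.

Original leaves: [58, 16, 17, 99, 74, 68]
Target new root: 36
Try each candidate change and compute the resulting root:
Candidate A: set leaf[4] = 22 -> leaves = [58, 16, 17, 99, 22, 68]
  L0: [58, 16, 17, 99, 22, 68]
  L1: h(58,16)=(58*31+16)%997=817 h(17,99)=(17*31+99)%997=626 h(22,68)=(22*31+68)%997=750 -> [817, 626, 750]
  L2: h(817,626)=(817*31+626)%997=31 h(750,750)=(750*31+750)%997=72 -> [31, 72]
  L3: h(31,72)=(31*31+72)%997=36 -> [36]
  root = 36 == target 36  ** MATCH **
Candidate B: set leaf[1] = 33 -> leaves = [58, 33, 17, 99, 74, 68]
  L0: [58, 33, 17, 99, 74, 68]
  L1: h(58,33)=(58*31+33)%997=834 h(17,99)=(17*31+99)%997=626 h(74,68)=(74*31+68)%997=368 -> [834, 626, 368]
  L2: h(834,626)=(834*31+626)%997=558 h(368,368)=(368*31+368)%997=809 -> [558, 809]
  L3: h(558,809)=(558*31+809)%997=161 -> [161]
  root = 161 != target 36
Candidate C: set leaf[5] = 79 -> leaves = [58, 16, 17, 99, 74, 79]
  L0: [58, 16, 17, 99, 74, 79]
  L1: h(58,16)=(58*31+16)%997=817 h(17,99)=(17*31+99)%997=626 h(74,79)=(74*31+79)%997=379 -> [817, 626, 379]
  L2: h(817,626)=(817*31+626)%997=31 h(379,379)=(379*31+379)%997=164 -> [31, 164]
  L3: h(31,164)=(31*31+164)%997=128 -> [128]
  root = 128 != target 36
Candidate D: set leaf[2] = 53 -> leaves = [58, 16, 53, 99, 74, 68]
  L0: [58, 16, 53, 99, 74, 68]
  L1: h(58,16)=(58*31+16)%997=817 h(53,99)=(53*31+99)%997=745 h(74,68)=(74*31+68)%997=368 -> [817, 745, 368]
  L2: h(817,745)=(817*31+745)%997=150 h(368,368)=(368*31+368)%997=809 -> [150, 809]
  L3: h(150,809)=(150*31+809)%997=474 -> [474]
  root = 474 != target 36
Candidate A produces the target root.

Answer: A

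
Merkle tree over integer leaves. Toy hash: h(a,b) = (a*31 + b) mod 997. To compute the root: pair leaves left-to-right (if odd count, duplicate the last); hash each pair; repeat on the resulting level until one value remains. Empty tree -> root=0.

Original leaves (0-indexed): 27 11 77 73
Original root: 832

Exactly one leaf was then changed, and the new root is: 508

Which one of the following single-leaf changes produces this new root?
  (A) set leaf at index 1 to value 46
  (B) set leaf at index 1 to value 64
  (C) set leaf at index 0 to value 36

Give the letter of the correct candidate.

Answer: C

Derivation:
Original leaves: [27, 11, 77, 73]
Target new root: 508
Try each candidate change and compute the resulting root:
Candidate A: set leaf[1] = 46 -> leaves = [27, 46, 77, 73]
  L0: [27, 46, 77, 73]
  L1: h(27,46)=(27*31+46)%997=883 h(77,73)=(77*31+73)%997=466 -> [883, 466]
  L2: h(883,466)=(883*31+466)%997=920 -> [920]
  root = 920 != target 508
Candidate B: set leaf[1] = 64 -> leaves = [27, 64, 77, 73]
  L0: [27, 64, 77, 73]
  L1: h(27,64)=(27*31+64)%997=901 h(77,73)=(77*31+73)%997=466 -> [901, 466]
  L2: h(901,466)=(901*31+466)%997=481 -> [481]
  root = 481 != target 508
Candidate C: set leaf[0] = 36 -> leaves = [36, 11, 77, 73]
  L0: [36, 11, 77, 73]
  L1: h(36,11)=(36*31+11)%997=130 h(77,73)=(77*31+73)%997=466 -> [130, 466]
  L2: h(130,466)=(130*31+466)%997=508 -> [508]
  root = 508 == target 508  ** MATCH **
Candidate C produces the target root.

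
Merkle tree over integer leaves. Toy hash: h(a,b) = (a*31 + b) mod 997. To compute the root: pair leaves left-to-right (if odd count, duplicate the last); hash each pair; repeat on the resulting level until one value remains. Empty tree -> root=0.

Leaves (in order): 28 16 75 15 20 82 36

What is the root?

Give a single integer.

Answer: 819

Derivation:
L0: [28, 16, 75, 15, 20, 82, 36]
L1: h(28,16)=(28*31+16)%997=884 h(75,15)=(75*31+15)%997=346 h(20,82)=(20*31+82)%997=702 h(36,36)=(36*31+36)%997=155 -> [884, 346, 702, 155]
L2: h(884,346)=(884*31+346)%997=831 h(702,155)=(702*31+155)%997=980 -> [831, 980]
L3: h(831,980)=(831*31+980)%997=819 -> [819]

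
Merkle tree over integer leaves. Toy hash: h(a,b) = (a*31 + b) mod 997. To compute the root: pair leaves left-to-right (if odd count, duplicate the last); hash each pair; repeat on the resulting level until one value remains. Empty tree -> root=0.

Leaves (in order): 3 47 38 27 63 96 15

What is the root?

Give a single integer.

Answer: 602

Derivation:
L0: [3, 47, 38, 27, 63, 96, 15]
L1: h(3,47)=(3*31+47)%997=140 h(38,27)=(38*31+27)%997=208 h(63,96)=(63*31+96)%997=55 h(15,15)=(15*31+15)%997=480 -> [140, 208, 55, 480]
L2: h(140,208)=(140*31+208)%997=560 h(55,480)=(55*31+480)%997=191 -> [560, 191]
L3: h(560,191)=(560*31+191)%997=602 -> [602]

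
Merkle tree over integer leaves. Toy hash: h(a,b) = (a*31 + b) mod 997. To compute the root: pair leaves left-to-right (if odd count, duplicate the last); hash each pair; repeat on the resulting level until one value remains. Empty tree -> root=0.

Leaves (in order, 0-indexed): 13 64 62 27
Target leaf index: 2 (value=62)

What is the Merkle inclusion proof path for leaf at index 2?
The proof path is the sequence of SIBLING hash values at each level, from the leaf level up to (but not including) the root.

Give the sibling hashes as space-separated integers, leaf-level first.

Answer: 27 467

Derivation:
L0 (leaves): [13, 64, 62, 27], target index=2
L1: h(13,64)=(13*31+64)%997=467 [pair 0] h(62,27)=(62*31+27)%997=952 [pair 1] -> [467, 952]
  Sibling for proof at L0: 27
L2: h(467,952)=(467*31+952)%997=474 [pair 0] -> [474]
  Sibling for proof at L1: 467
Root: 474
Proof path (sibling hashes from leaf to root): [27, 467]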